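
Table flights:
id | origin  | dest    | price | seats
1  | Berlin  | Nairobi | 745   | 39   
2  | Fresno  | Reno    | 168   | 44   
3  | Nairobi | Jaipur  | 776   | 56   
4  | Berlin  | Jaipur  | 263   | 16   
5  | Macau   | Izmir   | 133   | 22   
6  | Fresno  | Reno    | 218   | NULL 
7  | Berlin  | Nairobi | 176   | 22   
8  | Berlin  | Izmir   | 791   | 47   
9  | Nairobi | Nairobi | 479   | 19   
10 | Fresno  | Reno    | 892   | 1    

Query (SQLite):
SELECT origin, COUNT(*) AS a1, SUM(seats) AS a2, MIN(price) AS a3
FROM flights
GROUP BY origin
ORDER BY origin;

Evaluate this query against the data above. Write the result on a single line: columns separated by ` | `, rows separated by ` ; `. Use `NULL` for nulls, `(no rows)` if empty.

Group flights by origin.
Per group compute: COUNT(*), SUM(seats), MIN(price).
  Berlin: ids {1, 4, 7, 8} → COUNT(*)=4, SUM(seats)=124, MIN(price)=176
  Fresno: ids {2, 6, 10} → COUNT(*)=3, SUM(seats)=45, MIN(price)=168
  Macau: ids {5} → COUNT(*)=1, SUM(seats)=22, MIN(price)=133
  Nairobi: ids {3, 9} → COUNT(*)=2, SUM(seats)=75, MIN(price)=479

Berlin | 4 | 124 | 176 ; Fresno | 3 | 45 | 168 ; Macau | 1 | 22 | 133 ; Nairobi | 2 | 75 | 479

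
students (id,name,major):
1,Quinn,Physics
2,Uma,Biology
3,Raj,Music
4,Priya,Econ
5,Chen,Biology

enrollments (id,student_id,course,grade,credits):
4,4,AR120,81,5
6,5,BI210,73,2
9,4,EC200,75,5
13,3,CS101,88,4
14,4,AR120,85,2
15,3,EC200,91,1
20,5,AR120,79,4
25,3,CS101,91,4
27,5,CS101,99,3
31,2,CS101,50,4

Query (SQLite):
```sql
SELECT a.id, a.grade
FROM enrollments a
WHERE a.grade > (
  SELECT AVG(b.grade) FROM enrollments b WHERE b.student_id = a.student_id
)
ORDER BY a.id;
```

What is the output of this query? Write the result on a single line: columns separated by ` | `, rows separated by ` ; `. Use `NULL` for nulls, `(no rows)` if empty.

4 | 81 ; 14 | 85 ; 15 | 91 ; 25 | 91 ; 27 | 99

For each enrollments row a, compute AVG(grade) over rows sharing a.student_id.
Keep row a if a.grade > that per-group AVG.
  student_id=2: AVG(grade) = 50.0
  student_id=3: AVG(grade) = 90.0
  student_id=4: AVG(grade) = 80.333333
  student_id=5: AVG(grade) = 83.666667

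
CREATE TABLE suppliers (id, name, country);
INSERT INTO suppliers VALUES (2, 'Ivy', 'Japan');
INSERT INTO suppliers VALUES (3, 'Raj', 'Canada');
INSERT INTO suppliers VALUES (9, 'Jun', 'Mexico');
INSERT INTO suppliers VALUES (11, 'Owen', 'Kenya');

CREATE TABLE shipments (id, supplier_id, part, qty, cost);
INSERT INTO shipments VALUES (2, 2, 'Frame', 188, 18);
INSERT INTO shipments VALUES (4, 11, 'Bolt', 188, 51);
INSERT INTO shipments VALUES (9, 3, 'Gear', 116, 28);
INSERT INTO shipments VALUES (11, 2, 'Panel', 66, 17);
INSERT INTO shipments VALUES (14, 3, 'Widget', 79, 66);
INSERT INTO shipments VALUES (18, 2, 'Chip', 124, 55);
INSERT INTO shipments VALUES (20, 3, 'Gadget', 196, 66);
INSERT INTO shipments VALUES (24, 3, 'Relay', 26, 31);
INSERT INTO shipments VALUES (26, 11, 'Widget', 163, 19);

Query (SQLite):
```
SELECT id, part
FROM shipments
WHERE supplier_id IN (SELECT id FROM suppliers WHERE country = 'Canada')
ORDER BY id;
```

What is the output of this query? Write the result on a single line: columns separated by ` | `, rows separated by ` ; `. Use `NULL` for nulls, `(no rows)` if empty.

9 | Gear ; 14 | Widget ; 20 | Gadget ; 24 | Relay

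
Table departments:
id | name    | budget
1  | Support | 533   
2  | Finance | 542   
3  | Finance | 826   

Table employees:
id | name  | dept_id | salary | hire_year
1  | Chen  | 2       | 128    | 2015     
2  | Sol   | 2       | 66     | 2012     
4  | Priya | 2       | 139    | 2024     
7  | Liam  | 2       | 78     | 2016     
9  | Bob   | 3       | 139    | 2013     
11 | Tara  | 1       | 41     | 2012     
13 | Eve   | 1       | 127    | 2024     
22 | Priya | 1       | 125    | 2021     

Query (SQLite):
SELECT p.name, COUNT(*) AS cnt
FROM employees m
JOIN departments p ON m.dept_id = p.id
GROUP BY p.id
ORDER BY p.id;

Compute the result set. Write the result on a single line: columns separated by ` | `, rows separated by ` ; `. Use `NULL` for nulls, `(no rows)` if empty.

Join each employees row to its departments via dept_id.
Group joined rows by departments.id; compute COUNT(*) per group.
  1: ids {11, 13, 22} → COUNT(*)=3
  2: ids {1, 2, 4, 7} → COUNT(*)=4
  3: ids {9} → COUNT(*)=1

Support | 3 ; Finance | 4 ; Finance | 1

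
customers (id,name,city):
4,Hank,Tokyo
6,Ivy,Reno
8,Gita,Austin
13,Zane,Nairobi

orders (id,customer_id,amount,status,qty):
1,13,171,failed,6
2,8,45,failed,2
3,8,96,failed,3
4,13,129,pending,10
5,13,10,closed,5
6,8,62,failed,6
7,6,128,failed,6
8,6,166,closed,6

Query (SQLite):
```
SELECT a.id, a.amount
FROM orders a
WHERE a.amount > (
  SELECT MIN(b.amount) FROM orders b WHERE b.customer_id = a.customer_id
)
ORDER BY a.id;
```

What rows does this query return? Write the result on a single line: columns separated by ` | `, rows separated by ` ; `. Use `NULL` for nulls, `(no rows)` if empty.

1 | 171 ; 3 | 96 ; 4 | 129 ; 6 | 62 ; 8 | 166

For each orders row a, compute MIN(amount) over rows sharing a.customer_id.
Keep row a if a.amount > that per-group MIN.
  customer_id=6: MIN(amount) = 128
  customer_id=8: MIN(amount) = 45
  customer_id=13: MIN(amount) = 10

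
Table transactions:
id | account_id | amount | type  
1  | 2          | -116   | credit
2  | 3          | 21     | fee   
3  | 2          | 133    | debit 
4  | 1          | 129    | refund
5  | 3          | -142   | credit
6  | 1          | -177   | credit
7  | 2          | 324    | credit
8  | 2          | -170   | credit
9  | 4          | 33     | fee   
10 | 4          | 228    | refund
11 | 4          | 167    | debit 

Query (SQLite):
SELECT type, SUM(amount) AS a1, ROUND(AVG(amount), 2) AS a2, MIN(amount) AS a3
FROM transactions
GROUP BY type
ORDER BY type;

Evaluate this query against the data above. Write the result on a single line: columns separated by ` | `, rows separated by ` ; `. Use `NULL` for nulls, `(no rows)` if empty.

credit | -281 | -56.2 | -177 ; debit | 300 | 150 | 133 ; fee | 54 | 27 | 21 ; refund | 357 | 178.5 | 129

Group transactions by type.
Per group compute: SUM(amount), ROUND(AVG(amount), 2), MIN(amount).
  credit: ids {1, 5, 6, 7, 8} → SUM(amount)=-281, ROUND(AVG(amount), 2)=-56.2, MIN(amount)=-177
  debit: ids {3, 11} → SUM(amount)=300, ROUND(AVG(amount), 2)=150, MIN(amount)=133
  fee: ids {2, 9} → SUM(amount)=54, ROUND(AVG(amount), 2)=27, MIN(amount)=21
  refund: ids {4, 10} → SUM(amount)=357, ROUND(AVG(amount), 2)=178.5, MIN(amount)=129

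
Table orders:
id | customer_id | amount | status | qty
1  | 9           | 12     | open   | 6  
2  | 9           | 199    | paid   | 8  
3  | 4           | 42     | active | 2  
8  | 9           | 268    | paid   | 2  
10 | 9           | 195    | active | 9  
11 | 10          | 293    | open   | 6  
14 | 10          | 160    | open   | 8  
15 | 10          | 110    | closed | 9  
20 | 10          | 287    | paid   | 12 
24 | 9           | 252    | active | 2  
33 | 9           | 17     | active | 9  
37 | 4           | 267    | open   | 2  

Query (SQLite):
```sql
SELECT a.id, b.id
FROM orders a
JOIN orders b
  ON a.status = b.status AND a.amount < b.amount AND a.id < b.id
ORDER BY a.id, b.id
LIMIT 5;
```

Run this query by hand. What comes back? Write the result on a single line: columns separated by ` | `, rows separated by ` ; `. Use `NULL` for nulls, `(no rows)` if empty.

1 | 11 ; 1 | 14 ; 1 | 37 ; 2 | 8 ; 2 | 20

Pairs (a,b) with same status, a.amount < b.amount, a.id < b.id.
status groups: active:{3,10,24,33} closed:{15} open:{1,11,14,37} paid:{2,8,20}
Ordered by (a.id, b.id); first 5.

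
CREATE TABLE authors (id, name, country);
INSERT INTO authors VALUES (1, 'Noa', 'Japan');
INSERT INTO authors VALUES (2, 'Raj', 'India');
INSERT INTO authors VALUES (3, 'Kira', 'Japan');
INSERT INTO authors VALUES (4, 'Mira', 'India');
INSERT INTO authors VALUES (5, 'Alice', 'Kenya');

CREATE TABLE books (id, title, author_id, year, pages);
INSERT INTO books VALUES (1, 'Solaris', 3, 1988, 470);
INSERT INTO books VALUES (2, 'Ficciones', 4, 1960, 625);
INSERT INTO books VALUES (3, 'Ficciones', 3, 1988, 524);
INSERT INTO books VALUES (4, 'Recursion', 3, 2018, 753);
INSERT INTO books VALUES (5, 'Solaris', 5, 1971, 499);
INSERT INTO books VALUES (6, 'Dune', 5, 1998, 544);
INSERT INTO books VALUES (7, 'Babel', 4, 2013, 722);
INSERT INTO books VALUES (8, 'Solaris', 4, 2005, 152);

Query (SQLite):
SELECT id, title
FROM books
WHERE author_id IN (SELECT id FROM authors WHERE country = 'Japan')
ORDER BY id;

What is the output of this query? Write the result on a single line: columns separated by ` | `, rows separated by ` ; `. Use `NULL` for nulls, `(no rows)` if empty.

Inner query: authors.id where country = 'Japan'.
Outer: keep books rows whose author_id is in that set.
Inner query → {1, 3}

1 | Solaris ; 3 | Ficciones ; 4 | Recursion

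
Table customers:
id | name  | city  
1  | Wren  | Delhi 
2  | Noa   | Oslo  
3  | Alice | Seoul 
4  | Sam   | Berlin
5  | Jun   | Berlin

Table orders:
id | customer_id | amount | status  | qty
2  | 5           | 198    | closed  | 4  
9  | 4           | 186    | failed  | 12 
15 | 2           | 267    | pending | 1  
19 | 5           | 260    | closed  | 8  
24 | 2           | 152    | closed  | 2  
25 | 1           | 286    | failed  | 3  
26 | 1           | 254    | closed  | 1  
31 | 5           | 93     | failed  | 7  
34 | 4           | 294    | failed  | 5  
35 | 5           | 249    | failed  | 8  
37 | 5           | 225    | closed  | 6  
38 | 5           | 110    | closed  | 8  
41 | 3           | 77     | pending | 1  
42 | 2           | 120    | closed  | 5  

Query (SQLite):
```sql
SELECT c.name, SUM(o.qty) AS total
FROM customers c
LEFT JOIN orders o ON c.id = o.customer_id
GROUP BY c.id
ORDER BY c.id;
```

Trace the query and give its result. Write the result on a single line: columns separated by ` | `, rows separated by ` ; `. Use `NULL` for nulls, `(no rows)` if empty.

Wren | 4 ; Noa | 8 ; Alice | 1 ; Sam | 17 ; Jun | 41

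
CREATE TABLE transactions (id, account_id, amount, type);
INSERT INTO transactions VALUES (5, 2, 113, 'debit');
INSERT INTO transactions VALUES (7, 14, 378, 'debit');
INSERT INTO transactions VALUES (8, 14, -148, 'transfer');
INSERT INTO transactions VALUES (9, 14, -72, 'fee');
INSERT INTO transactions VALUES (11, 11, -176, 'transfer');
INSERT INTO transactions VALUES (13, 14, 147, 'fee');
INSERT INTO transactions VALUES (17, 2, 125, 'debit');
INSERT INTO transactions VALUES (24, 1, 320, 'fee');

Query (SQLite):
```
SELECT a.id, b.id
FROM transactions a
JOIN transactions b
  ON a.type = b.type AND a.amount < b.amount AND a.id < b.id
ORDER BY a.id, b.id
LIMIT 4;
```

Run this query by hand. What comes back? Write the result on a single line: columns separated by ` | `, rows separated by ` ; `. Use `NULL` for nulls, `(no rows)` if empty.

Pairs (a,b) with same type, a.amount < b.amount, a.id < b.id.
type groups: debit:{5,7,17} fee:{9,13,24} transfer:{8,11}
Ordered by (a.id, b.id); first 4.

5 | 7 ; 5 | 17 ; 9 | 13 ; 9 | 24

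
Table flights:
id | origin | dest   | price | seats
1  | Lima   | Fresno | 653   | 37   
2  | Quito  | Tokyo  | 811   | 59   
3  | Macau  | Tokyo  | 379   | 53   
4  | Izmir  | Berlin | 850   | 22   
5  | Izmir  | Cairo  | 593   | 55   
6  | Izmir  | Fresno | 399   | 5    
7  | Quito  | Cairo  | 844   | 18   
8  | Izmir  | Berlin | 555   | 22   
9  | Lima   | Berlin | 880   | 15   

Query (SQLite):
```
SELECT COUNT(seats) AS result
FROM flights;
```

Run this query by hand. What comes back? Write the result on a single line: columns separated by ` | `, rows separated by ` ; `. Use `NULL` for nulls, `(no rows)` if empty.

All seats values: [37, 59, 53, 22, 55, 5, 18, 22, 15].
COUNT(seats) counts non-NULL values → 9.

9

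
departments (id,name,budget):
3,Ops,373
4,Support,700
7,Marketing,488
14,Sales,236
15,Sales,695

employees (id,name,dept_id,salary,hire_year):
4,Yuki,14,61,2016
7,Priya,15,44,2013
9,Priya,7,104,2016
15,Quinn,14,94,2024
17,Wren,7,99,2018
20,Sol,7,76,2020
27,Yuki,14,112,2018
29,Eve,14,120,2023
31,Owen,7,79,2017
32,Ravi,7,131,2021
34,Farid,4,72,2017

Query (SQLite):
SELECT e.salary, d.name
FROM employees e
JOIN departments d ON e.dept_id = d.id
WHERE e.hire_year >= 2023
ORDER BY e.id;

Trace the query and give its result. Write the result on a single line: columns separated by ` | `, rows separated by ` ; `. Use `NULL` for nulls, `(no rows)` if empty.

Each employees row matches the departments row where dept_id = departments.id.
Then keep rows with e.hire_year >= 2023.

94 | Sales ; 120 | Sales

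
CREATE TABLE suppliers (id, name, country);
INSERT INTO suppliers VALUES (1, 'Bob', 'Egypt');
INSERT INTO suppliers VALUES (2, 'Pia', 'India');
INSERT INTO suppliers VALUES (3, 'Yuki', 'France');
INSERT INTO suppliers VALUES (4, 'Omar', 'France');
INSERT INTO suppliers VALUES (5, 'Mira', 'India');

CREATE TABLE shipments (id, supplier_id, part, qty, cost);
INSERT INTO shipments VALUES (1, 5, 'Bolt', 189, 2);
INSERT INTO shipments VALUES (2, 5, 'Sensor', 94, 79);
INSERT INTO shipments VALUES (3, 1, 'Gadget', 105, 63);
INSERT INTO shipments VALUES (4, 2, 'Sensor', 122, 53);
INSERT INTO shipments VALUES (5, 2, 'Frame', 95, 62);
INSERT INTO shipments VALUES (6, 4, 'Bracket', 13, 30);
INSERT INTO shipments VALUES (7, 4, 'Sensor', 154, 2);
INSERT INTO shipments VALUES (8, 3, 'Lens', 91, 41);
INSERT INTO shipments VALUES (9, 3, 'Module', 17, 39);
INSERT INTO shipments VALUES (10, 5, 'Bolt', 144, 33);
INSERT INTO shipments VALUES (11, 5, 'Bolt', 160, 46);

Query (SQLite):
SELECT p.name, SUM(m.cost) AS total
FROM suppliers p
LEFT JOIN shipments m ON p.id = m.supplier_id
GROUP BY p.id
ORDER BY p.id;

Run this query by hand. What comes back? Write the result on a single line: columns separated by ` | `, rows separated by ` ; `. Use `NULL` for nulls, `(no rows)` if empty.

LEFT JOIN keeps every suppliers row; unmatched ones get NULL for shipments columns.
Group by suppliers.id and compute SUM(m.cost). SUM over an all-NULL group is NULL.
  1: ids {3} → SUM(m.cost)=63
  2: ids {4, 5} → SUM(m.cost)=115
  3: ids {8, 9} → SUM(m.cost)=80
  4: ids {6, 7} → SUM(m.cost)=32
  5: ids {1, 2, 10, 11} → SUM(m.cost)=160

Bob | 63 ; Pia | 115 ; Yuki | 80 ; Omar | 32 ; Mira | 160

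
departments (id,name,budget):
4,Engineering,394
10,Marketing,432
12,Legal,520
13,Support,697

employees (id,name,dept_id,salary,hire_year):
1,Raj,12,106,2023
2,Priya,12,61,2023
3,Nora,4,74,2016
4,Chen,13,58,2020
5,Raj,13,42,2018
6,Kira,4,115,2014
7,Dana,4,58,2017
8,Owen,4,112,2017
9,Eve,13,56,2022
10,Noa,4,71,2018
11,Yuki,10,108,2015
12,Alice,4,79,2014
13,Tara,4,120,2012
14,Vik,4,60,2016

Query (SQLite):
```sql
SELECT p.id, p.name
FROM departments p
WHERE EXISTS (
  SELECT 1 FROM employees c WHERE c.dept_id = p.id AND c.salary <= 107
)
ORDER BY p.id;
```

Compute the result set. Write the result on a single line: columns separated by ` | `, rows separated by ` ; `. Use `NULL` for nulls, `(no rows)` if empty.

For each departments row, check whether any employees with matching dept_id has salary <= 107.
Keep rows where that is true.

4 | Engineering ; 12 | Legal ; 13 | Support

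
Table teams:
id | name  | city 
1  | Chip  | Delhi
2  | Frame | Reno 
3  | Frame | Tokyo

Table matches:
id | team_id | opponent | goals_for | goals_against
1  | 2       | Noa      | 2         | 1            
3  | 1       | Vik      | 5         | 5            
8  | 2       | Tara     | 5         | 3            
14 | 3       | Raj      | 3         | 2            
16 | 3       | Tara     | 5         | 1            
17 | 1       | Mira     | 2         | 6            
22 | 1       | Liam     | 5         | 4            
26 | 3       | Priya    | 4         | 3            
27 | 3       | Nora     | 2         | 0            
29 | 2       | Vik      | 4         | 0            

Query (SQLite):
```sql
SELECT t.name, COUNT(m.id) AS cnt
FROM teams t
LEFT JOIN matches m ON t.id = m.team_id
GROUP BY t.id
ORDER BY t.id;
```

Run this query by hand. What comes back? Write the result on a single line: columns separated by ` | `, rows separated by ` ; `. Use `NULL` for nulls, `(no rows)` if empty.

LEFT JOIN keeps every teams row; unmatched ones get NULL for matches columns.
Group by teams.id and compute COUNT(m.id). COUNT(col) of an all-NULL group is 0.
  1: ids {3, 17, 22} → COUNT(m.id)=3
  2: ids {1, 8, 29} → COUNT(m.id)=3
  3: ids {14, 16, 26, 27} → COUNT(m.id)=4

Chip | 3 ; Frame | 3 ; Frame | 4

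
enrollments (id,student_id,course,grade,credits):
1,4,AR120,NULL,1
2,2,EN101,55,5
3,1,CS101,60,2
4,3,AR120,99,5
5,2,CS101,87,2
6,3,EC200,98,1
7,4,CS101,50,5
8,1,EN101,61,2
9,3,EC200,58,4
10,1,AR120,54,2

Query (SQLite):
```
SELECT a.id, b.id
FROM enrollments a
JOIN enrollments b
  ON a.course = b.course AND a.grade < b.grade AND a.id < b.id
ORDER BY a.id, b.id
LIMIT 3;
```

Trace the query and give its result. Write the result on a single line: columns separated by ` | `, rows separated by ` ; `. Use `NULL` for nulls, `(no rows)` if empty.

2 | 8 ; 3 | 5

Pairs (a,b) with same course, a.grade < b.grade, a.id < b.id.
course groups: AR120:{1,4,10} CS101:{3,5,7} EC200:{6,9} EN101:{2,8}
Ordered by (a.id, b.id); first 3.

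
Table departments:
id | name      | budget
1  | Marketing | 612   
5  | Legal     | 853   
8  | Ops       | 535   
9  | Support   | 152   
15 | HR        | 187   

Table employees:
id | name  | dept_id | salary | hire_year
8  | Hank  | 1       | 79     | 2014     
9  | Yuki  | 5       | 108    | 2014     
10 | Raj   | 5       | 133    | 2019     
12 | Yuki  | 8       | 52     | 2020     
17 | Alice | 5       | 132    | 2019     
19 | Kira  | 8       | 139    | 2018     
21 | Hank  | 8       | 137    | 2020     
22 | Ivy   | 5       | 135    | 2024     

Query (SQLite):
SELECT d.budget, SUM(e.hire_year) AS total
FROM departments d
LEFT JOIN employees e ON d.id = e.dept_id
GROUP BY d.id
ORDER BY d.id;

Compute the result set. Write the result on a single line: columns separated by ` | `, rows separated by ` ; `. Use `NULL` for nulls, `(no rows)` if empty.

612 | 2014 ; 853 | 8076 ; 535 | 6058 ; 152 | NULL ; 187 | NULL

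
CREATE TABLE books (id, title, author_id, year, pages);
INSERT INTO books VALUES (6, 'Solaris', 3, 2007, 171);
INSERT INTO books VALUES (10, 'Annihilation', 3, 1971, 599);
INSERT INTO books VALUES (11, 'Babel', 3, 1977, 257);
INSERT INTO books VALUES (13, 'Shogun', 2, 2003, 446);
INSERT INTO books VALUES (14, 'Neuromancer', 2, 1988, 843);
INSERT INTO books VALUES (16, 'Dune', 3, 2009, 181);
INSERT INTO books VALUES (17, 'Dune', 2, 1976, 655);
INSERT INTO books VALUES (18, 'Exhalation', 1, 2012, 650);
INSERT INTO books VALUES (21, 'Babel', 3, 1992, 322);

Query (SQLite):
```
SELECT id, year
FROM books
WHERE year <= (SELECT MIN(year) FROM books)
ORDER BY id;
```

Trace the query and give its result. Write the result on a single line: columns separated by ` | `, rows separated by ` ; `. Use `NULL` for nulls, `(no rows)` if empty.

10 | 1971

Scalar subquery: MIN(year) over all books rows = 1971.
Keep rows where year <= that value.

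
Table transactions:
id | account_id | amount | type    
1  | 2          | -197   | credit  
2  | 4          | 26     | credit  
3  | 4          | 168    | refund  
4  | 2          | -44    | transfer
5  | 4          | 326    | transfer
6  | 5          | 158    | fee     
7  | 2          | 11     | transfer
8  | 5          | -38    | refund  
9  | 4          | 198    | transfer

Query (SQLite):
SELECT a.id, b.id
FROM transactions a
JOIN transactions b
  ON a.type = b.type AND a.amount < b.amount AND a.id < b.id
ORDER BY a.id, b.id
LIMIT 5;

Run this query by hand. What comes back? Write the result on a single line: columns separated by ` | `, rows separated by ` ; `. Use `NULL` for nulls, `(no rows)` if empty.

1 | 2 ; 4 | 5 ; 4 | 7 ; 4 | 9 ; 7 | 9

Pairs (a,b) with same type, a.amount < b.amount, a.id < b.id.
type groups: credit:{1,2} fee:{6} refund:{3,8} transfer:{4,5,7,9}
Ordered by (a.id, b.id); first 5.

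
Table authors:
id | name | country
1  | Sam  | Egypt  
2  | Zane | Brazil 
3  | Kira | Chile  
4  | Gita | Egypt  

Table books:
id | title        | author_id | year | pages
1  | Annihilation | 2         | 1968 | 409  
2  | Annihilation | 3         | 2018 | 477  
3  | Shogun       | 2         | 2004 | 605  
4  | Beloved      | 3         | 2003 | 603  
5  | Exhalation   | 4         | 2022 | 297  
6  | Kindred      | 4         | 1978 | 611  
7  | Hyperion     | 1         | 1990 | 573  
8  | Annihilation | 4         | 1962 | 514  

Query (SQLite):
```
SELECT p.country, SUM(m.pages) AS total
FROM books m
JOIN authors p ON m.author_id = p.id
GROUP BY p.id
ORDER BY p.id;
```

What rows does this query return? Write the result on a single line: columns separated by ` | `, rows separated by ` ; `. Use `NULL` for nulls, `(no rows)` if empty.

Join each books row to its authors via author_id.
Group joined rows by authors.id; compute SUM(m.pages) per group.
  1: ids {7} → SUM(m.pages)=573
  2: ids {1, 3} → SUM(m.pages)=1014
  3: ids {2, 4} → SUM(m.pages)=1080
  4: ids {5, 6, 8} → SUM(m.pages)=1422

Egypt | 573 ; Brazil | 1014 ; Chile | 1080 ; Egypt | 1422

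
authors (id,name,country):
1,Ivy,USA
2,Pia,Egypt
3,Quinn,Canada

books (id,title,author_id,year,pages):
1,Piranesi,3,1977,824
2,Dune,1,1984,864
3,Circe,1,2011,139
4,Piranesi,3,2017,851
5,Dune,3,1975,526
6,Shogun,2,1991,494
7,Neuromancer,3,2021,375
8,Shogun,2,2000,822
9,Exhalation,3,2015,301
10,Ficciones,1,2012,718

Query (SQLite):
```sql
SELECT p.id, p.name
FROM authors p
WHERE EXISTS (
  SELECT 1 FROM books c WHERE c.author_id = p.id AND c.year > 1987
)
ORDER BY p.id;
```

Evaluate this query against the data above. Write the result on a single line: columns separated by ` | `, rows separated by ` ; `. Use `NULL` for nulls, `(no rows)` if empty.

1 | Ivy ; 2 | Pia ; 3 | Quinn

For each authors row, check whether any books with matching author_id has year > 1987.
Keep rows where that is true.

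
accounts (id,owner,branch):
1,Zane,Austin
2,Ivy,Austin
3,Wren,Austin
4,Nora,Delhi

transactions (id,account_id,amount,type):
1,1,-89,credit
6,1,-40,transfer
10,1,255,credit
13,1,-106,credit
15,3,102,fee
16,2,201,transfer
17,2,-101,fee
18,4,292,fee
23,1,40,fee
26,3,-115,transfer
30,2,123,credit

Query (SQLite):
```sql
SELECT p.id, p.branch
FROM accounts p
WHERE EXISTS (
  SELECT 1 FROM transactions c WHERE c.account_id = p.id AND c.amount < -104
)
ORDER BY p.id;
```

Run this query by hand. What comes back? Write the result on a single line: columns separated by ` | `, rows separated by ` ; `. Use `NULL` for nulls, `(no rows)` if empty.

For each accounts row, check whether any transactions with matching account_id has amount < -104.
Keep rows where that is true.

1 | Austin ; 3 | Austin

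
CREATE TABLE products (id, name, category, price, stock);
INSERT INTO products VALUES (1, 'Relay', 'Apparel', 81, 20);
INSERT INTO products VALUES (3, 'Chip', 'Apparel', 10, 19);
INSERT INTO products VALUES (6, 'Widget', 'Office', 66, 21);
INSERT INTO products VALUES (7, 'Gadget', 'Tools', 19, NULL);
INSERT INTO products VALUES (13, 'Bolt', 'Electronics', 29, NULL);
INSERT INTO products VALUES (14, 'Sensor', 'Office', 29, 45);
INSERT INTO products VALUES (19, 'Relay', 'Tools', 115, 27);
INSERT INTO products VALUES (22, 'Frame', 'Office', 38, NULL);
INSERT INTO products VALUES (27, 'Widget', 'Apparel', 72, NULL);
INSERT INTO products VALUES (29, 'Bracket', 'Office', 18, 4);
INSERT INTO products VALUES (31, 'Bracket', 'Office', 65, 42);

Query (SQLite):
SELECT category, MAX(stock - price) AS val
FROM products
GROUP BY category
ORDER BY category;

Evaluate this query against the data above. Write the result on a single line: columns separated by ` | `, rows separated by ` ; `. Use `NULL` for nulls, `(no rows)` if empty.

Apparel | 9 ; Electronics | NULL ; Office | 16 ; Tools | -88

For each row compute stock - price.
Group by category; take MAX of the expression per group.
  Apparel: ids {1, 3, 27} → MAX(stock - price)=9
  Electronics: ids {13} → MAX(stock - price)=NULL
  Office: ids {6, 14, 22, 29, 31} → MAX(stock - price)=16
  Tools: ids {7, 19} → MAX(stock - price)=-88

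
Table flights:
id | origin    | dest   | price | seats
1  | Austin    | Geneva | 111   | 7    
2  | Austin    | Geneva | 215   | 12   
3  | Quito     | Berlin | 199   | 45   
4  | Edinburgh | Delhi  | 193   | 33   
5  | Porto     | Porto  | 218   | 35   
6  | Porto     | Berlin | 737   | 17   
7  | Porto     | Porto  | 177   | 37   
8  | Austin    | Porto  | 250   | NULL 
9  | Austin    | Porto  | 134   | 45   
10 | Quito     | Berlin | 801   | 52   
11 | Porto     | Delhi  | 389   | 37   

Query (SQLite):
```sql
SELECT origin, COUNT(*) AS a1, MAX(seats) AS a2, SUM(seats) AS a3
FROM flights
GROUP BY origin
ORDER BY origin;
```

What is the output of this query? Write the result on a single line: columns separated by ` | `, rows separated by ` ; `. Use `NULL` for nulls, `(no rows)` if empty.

Austin | 4 | 45 | 64 ; Edinburgh | 1 | 33 | 33 ; Porto | 4 | 37 | 126 ; Quito | 2 | 52 | 97

Group flights by origin.
Per group compute: COUNT(*), MAX(seats), SUM(seats).
  Austin: ids {1, 2, 8, 9} → COUNT(*)=4, MAX(seats)=45, SUM(seats)=64
  Edinburgh: ids {4} → COUNT(*)=1, MAX(seats)=33, SUM(seats)=33
  Porto: ids {5, 6, 7, 11} → COUNT(*)=4, MAX(seats)=37, SUM(seats)=126
  Quito: ids {3, 10} → COUNT(*)=2, MAX(seats)=52, SUM(seats)=97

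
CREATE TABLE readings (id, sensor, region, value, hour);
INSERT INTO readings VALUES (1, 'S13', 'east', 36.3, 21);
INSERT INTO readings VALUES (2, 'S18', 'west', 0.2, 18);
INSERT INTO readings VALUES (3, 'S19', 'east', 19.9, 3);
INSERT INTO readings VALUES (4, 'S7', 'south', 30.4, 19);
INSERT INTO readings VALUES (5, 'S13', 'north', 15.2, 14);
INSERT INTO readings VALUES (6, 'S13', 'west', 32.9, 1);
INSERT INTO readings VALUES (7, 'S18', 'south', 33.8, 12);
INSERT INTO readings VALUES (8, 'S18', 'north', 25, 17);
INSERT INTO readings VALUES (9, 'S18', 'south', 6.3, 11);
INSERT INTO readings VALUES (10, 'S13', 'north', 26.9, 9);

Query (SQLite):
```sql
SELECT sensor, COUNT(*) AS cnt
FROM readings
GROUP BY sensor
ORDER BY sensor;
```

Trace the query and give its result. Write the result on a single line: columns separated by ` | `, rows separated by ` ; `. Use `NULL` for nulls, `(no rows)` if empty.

S13 | 4 ; S18 | 4 ; S19 | 1 ; S7 | 1

Partition readings by sensor; compute COUNT(*) within each group.
  S13: ids {1, 5, 6, 10} → COUNT(*)=4
  S18: ids {2, 7, 8, 9} → COUNT(*)=4
  S19: ids {3} → COUNT(*)=1
  S7: ids {4} → COUNT(*)=1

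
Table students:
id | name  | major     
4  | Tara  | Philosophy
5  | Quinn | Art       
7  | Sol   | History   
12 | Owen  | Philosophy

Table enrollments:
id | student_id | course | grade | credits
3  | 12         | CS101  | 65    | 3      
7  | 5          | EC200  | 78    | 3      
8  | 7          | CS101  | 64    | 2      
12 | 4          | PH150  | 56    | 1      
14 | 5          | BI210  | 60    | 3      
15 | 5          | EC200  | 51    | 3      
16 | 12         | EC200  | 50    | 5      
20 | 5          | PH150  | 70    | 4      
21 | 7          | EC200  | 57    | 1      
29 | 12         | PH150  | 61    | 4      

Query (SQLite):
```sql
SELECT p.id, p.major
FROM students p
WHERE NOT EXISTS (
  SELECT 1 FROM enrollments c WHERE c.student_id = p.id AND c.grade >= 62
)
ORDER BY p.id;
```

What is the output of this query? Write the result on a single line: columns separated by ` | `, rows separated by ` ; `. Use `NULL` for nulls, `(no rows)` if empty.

For each students row, check whether any enrollments with matching student_id has grade >= 62.
Keep rows where that is false.

4 | Philosophy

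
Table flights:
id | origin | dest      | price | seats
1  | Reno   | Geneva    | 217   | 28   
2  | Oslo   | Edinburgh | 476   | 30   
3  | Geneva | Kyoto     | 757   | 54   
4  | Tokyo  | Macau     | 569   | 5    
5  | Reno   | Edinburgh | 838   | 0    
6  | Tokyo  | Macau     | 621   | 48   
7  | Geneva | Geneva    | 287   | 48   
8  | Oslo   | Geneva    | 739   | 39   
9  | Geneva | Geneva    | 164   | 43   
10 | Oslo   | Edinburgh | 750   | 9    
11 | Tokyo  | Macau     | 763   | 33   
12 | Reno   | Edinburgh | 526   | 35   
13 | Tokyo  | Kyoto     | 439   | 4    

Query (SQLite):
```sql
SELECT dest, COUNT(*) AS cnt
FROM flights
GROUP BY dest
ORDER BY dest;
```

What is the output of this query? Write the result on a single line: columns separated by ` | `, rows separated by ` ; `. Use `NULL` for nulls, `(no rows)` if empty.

Edinburgh | 4 ; Geneva | 4 ; Kyoto | 2 ; Macau | 3

Partition flights by dest; compute COUNT(*) within each group.
  Edinburgh: ids {2, 5, 10, 12} → COUNT(*)=4
  Geneva: ids {1, 7, 8, 9} → COUNT(*)=4
  Kyoto: ids {3, 13} → COUNT(*)=2
  Macau: ids {4, 6, 11} → COUNT(*)=3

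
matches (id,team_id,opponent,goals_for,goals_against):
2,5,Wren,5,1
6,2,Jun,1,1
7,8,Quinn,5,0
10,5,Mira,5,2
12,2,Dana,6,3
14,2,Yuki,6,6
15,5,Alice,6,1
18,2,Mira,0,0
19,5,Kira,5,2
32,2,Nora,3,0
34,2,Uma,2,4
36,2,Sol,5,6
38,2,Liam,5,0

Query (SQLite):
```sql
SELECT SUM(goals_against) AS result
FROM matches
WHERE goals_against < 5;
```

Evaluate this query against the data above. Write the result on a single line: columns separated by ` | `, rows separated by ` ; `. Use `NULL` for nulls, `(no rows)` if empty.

Rows where goals_against < 5 → goals_against values: [1, 1, 0, 2, 3, 1, 0, 2, 0, 4, 0].
SUM of non-NULL values = 14.

14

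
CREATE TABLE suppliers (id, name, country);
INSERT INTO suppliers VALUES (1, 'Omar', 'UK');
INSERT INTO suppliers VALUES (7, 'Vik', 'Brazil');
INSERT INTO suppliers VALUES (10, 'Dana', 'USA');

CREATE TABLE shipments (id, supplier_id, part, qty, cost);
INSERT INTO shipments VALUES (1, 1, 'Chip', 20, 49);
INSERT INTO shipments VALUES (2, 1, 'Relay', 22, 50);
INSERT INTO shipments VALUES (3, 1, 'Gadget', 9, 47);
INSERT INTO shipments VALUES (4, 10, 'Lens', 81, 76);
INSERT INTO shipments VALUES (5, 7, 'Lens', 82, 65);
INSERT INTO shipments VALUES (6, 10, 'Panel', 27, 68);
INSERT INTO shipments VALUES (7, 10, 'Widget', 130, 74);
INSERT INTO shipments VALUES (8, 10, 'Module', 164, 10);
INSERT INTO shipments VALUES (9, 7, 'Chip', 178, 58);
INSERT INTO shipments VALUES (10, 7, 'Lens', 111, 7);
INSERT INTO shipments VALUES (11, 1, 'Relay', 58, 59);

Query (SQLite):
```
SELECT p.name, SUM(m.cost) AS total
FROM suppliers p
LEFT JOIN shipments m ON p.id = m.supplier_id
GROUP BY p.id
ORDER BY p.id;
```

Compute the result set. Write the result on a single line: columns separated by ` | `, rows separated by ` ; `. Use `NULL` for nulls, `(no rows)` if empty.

Omar | 205 ; Vik | 130 ; Dana | 228

LEFT JOIN keeps every suppliers row; unmatched ones get NULL for shipments columns.
Group by suppliers.id and compute SUM(m.cost). SUM over an all-NULL group is NULL.
  1: ids {1, 2, 3, 11} → SUM(m.cost)=205
  7: ids {5, 9, 10} → SUM(m.cost)=130
  10: ids {4, 6, 7, 8} → SUM(m.cost)=228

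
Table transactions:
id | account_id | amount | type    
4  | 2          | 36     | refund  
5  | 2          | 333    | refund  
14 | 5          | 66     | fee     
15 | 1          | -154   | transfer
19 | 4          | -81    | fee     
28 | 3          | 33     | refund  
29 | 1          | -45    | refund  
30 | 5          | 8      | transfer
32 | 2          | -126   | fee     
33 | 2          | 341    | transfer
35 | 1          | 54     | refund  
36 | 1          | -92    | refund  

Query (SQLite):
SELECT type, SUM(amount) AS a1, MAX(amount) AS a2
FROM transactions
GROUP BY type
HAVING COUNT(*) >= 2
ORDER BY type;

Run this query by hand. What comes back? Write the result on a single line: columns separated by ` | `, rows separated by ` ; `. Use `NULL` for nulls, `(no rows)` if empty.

fee | -141 | 66 ; refund | 319 | 333 ; transfer | 195 | 341

Group transactions by type.
Per group compute: SUM(amount), MAX(amount).
HAVING: drop groups with fewer than 2 rows.
  fee: ids {14, 19, 32} → SUM(amount)=-141, MAX(amount)=66
  refund: ids {4, 5, 28, 29, 35, 36} → SUM(amount)=319, MAX(amount)=333
  transfer: ids {15, 30, 33} → SUM(amount)=195, MAX(amount)=341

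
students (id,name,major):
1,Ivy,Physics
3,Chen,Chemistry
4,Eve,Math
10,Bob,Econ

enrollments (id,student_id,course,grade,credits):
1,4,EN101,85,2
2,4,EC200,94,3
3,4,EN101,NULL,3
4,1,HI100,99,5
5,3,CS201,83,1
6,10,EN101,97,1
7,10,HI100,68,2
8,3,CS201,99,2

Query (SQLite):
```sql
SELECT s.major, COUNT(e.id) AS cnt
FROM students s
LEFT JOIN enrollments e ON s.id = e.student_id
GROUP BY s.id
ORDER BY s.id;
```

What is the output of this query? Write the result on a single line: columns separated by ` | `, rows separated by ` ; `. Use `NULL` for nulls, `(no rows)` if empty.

Physics | 1 ; Chemistry | 2 ; Math | 3 ; Econ | 2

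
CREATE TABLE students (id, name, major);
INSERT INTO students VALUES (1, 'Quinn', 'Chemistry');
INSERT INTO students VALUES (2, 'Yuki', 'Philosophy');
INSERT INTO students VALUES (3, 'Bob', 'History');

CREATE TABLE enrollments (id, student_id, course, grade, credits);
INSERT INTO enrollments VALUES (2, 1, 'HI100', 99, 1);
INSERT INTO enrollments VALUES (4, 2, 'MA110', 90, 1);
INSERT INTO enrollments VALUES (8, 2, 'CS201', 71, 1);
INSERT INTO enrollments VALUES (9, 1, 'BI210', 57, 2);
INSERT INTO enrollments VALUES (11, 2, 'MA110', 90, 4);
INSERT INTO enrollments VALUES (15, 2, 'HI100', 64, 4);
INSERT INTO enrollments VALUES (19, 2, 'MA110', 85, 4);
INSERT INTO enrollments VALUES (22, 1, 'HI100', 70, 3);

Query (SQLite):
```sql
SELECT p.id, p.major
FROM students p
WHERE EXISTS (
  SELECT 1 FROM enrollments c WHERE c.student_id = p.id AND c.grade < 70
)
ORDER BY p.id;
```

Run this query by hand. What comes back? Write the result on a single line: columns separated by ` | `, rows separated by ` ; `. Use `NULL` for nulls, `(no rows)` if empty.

1 | Chemistry ; 2 | Philosophy

For each students row, check whether any enrollments with matching student_id has grade < 70.
Keep rows where that is true.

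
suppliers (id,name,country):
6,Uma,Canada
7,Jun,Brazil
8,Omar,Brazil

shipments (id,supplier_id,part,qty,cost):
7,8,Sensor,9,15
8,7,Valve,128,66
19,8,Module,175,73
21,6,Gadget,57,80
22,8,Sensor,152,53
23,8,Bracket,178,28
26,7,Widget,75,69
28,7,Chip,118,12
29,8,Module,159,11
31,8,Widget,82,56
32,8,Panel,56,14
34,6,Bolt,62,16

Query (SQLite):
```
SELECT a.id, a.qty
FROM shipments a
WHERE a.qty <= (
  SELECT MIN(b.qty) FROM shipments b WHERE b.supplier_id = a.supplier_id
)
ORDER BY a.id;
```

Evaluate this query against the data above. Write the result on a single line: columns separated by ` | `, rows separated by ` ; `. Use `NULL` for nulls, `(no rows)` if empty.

For each shipments row a, compute MIN(qty) over rows sharing a.supplier_id.
Keep row a if a.qty <= that per-group MIN.
  supplier_id=6: MIN(qty) = 57
  supplier_id=7: MIN(qty) = 75
  supplier_id=8: MIN(qty) = 9

7 | 9 ; 21 | 57 ; 26 | 75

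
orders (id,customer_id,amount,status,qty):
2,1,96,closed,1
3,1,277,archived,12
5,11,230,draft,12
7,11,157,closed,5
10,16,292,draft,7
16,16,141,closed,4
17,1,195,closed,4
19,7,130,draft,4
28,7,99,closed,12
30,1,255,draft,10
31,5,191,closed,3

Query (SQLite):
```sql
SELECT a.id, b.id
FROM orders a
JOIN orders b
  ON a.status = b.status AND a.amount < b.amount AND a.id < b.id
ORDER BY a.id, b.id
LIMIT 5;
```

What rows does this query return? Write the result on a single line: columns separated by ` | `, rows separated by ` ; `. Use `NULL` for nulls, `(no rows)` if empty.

Pairs (a,b) with same status, a.amount < b.amount, a.id < b.id.
status groups: archived:{3} closed:{2,7,16,17,28,31} draft:{5,10,19,30}
Ordered by (a.id, b.id); first 5.

2 | 7 ; 2 | 16 ; 2 | 17 ; 2 | 28 ; 2 | 31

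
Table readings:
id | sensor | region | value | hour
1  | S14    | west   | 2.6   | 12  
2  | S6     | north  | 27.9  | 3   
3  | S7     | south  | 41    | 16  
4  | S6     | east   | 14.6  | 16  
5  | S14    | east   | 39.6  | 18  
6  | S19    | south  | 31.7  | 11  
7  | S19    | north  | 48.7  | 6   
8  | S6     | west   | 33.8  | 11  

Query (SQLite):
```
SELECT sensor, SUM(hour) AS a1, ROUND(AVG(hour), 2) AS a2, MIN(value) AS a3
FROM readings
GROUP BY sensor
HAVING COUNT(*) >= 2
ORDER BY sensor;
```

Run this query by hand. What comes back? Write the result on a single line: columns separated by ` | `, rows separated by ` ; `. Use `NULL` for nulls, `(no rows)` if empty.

S14 | 30 | 15 | 2.6 ; S19 | 17 | 8.5 | 31.7 ; S6 | 30 | 10 | 14.6

Group readings by sensor.
Per group compute: SUM(hour), ROUND(AVG(hour), 2), MIN(value).
HAVING: drop groups with fewer than 2 rows.
  S14: ids {1, 5} → SUM(hour)=30, ROUND(AVG(hour), 2)=15, MIN(value)=2.6
  S19: ids {6, 7} → SUM(hour)=17, ROUND(AVG(hour), 2)=8.5, MIN(value)=31.7
  S6: ids {2, 4, 8} → SUM(hour)=30, ROUND(AVG(hour), 2)=10, MIN(value)=14.6
  S7: ids {3} → SUM(hour)=16, ROUND(AVG(hour), 2)=16, MIN(value)=41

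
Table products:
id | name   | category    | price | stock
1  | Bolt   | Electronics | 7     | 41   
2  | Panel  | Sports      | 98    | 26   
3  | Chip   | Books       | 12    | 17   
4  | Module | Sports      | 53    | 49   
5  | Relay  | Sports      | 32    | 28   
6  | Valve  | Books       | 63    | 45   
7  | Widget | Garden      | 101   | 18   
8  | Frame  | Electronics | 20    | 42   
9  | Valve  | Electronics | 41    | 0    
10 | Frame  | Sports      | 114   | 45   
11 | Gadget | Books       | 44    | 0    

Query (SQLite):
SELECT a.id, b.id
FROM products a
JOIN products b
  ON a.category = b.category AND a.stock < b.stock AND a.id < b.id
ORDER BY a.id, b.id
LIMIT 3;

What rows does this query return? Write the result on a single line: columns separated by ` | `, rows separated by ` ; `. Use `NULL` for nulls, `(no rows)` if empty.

Pairs (a,b) with same category, a.stock < b.stock, a.id < b.id.
category groups: Books:{3,6,11} Electronics:{1,8,9} Garden:{7} Sports:{2,4,5,10}
Ordered by (a.id, b.id); first 3.

1 | 8 ; 2 | 4 ; 2 | 5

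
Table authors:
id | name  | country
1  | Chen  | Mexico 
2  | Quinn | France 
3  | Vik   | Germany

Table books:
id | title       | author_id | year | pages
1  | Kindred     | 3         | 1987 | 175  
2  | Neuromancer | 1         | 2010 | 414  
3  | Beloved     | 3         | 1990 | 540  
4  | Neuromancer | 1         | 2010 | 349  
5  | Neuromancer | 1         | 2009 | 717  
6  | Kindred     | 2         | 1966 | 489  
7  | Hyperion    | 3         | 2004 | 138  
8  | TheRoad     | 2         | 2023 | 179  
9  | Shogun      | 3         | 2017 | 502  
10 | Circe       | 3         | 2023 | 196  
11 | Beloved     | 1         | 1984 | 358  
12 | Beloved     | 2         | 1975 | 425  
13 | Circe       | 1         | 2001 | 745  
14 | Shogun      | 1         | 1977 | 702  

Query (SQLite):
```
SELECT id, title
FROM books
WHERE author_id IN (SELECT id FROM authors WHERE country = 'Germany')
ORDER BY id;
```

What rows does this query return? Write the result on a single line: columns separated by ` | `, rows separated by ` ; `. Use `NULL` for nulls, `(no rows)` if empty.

1 | Kindred ; 3 | Beloved ; 7 | Hyperion ; 9 | Shogun ; 10 | Circe

Inner query: authors.id where country = 'Germany'.
Outer: keep books rows whose author_id is in that set.
Inner query → {3}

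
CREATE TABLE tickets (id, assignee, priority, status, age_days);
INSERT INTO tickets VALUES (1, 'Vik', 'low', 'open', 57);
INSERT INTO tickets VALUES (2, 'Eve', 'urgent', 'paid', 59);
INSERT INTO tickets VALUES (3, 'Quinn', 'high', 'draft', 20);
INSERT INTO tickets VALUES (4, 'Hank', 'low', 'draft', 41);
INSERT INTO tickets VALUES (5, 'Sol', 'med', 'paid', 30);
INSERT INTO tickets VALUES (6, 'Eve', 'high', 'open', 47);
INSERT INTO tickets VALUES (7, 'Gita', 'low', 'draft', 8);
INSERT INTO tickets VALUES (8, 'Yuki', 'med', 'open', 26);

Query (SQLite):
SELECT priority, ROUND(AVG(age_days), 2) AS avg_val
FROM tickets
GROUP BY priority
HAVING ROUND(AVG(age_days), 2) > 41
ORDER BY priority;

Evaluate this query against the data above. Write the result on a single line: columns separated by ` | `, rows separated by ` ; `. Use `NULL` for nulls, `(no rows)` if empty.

Partition tickets by priority; compute ROUND(AVG(age_days), 2) within each group.
HAVING: keep groups where ROUND(AVG(age_days), 2) > 41.
  high: ids {3, 6} → ROUND(AVG(age_days), 2)=33.5
  low: ids {1, 4, 7} → ROUND(AVG(age_days), 2)=35.33
  med: ids {5, 8} → ROUND(AVG(age_days), 2)=28
  urgent: ids {2} → ROUND(AVG(age_days), 2)=59

urgent | 59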